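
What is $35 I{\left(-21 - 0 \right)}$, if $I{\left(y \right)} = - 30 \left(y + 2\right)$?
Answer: $19950$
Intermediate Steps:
$I{\left(y \right)} = -60 - 30 y$ ($I{\left(y \right)} = - 30 \left(2 + y\right) = -60 - 30 y$)
$35 I{\left(-21 - 0 \right)} = 35 \left(-60 - 30 \left(-21 - 0\right)\right) = 35 \left(-60 - 30 \left(-21 + 0\right)\right) = 35 \left(-60 - -630\right) = 35 \left(-60 + 630\right) = 35 \cdot 570 = 19950$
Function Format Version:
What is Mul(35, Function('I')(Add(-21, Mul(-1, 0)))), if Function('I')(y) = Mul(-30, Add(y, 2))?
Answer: 19950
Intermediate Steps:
Function('I')(y) = Add(-60, Mul(-30, y)) (Function('I')(y) = Mul(-30, Add(2, y)) = Add(-60, Mul(-30, y)))
Mul(35, Function('I')(Add(-21, Mul(-1, 0)))) = Mul(35, Add(-60, Mul(-30, Add(-21, Mul(-1, 0))))) = Mul(35, Add(-60, Mul(-30, Add(-21, 0)))) = Mul(35, Add(-60, Mul(-30, -21))) = Mul(35, Add(-60, 630)) = Mul(35, 570) = 19950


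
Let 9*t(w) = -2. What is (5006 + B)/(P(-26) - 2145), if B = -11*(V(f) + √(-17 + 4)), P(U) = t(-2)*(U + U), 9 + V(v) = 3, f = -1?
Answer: -45648/19201 + 99*I*√13/19201 ≈ -2.3774 + 0.01859*I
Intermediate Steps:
t(w) = -2/9 (t(w) = (⅑)*(-2) = -2/9)
V(v) = -6 (V(v) = -9 + 3 = -6)
P(U) = -4*U/9 (P(U) = -2*(U + U)/9 = -4*U/9)
B = 66 - 11*I*√13 (B = -11*(-6 + √(-17 + 4)) = -11*(-6 + √(-13)) = -11*(-6 + I*√13) = 66 - 11*I*√13 ≈ 66.0 - 39.661*I)
(5006 + B)/(P(-26) - 2145) = (5006 + (66 - 11*I*√13))/(-4/9*(-26) - 2145) = (5072 - 11*I*√13)/(104/9 - 2145) = (5072 - 11*I*√13)/(-19201/9) = (5072 - 11*I*√13)*(-9/19201) = -45648/19201 + 99*I*√13/19201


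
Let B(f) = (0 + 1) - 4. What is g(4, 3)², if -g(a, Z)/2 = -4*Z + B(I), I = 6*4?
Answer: 900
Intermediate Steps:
I = 24
B(f) = -3 (B(f) = 1 - 4 = -3)
g(a, Z) = 6 + 8*Z (g(a, Z) = -2*(-4*Z - 3) = -2*(-3 - 4*Z) = 6 + 8*Z)
g(4, 3)² = (6 + 8*3)² = (6 + 24)² = 30² = 900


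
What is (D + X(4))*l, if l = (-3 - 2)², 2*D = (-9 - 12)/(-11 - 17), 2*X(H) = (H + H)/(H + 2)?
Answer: 625/24 ≈ 26.042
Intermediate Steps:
X(H) = H/(2 + H) (X(H) = ((H + H)/(H + 2))/2 = ((2*H)/(2 + H))/2 = (2*H/(2 + H))/2 = H/(2 + H))
D = 3/8 (D = ((-9 - 12)/(-11 - 17))/2 = (-21/(-28))/2 = (-21*(-1/28))/2 = (½)*(¾) = 3/8 ≈ 0.37500)
l = 25 (l = (-5)² = 25)
(D + X(4))*l = (3/8 + 4/(2 + 4))*25 = (3/8 + 4/6)*25 = (3/8 + 4*(⅙))*25 = (3/8 + ⅔)*25 = (25/24)*25 = 625/24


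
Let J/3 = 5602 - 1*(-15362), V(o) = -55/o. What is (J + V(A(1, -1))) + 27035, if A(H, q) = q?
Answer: 89982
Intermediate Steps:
J = 62892 (J = 3*(5602 - 1*(-15362)) = 3*(5602 + 15362) = 3*20964 = 62892)
(J + V(A(1, -1))) + 27035 = (62892 - 55/(-1)) + 27035 = (62892 - 55*(-1)) + 27035 = (62892 + 55) + 27035 = 62947 + 27035 = 89982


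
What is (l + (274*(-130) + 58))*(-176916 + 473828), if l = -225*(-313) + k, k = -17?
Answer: 10346195552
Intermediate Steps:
l = 70408 (l = -225*(-313) - 17 = 70425 - 17 = 70408)
(l + (274*(-130) + 58))*(-176916 + 473828) = (70408 + (274*(-130) + 58))*(-176916 + 473828) = (70408 + (-35620 + 58))*296912 = (70408 - 35562)*296912 = 34846*296912 = 10346195552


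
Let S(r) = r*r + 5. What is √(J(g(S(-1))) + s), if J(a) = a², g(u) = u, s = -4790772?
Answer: 12*I*√33269 ≈ 2188.8*I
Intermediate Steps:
S(r) = 5 + r² (S(r) = r² + 5 = 5 + r²)
√(J(g(S(-1))) + s) = √((5 + (-1)²)² - 4790772) = √((5 + 1)² - 4790772) = √(6² - 4790772) = √(36 - 4790772) = √(-4790736) = 12*I*√33269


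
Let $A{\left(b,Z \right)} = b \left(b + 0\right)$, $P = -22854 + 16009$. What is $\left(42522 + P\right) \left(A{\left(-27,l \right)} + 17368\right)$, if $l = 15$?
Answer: $645646669$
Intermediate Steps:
$P = -6845$
$A{\left(b,Z \right)} = b^{2}$ ($A{\left(b,Z \right)} = b b = b^{2}$)
$\left(42522 + P\right) \left(A{\left(-27,l \right)} + 17368\right) = \left(42522 - 6845\right) \left(\left(-27\right)^{2} + 17368\right) = 35677 \left(729 + 17368\right) = 35677 \cdot 18097 = 645646669$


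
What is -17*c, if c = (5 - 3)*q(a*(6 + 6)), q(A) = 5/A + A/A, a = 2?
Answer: -493/12 ≈ -41.083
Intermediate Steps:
q(A) = 1 + 5/A (q(A) = 5/A + 1 = 1 + 5/A)
c = 29/12 (c = (5 - 3)*((5 + 2*(6 + 6))/((2*(6 + 6)))) = 2*((5 + 2*12)/((2*12))) = 2*((5 + 24)/24) = 2*((1/24)*29) = 2*(29/24) = 29/12 ≈ 2.4167)
-17*c = -17*29/12 = -493/12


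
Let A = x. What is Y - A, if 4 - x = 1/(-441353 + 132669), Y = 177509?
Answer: 54792953419/308684 ≈ 1.7751e+5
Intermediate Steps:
x = 1234737/308684 (x = 4 - 1/(-441353 + 132669) = 4 - 1/(-308684) = 4 - 1*(-1/308684) = 4 + 1/308684 = 1234737/308684 ≈ 4.0000)
A = 1234737/308684 ≈ 4.0000
Y - A = 177509 - 1*1234737/308684 = 177509 - 1234737/308684 = 54792953419/308684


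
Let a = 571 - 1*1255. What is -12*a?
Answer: 8208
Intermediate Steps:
a = -684 (a = 571 - 1255 = -684)
-12*a = -12*(-684) = 8208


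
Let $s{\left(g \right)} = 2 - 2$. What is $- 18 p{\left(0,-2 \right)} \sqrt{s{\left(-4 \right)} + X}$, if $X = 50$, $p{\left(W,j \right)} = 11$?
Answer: $- 990 \sqrt{2} \approx -1400.1$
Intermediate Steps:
$s{\left(g \right)} = 0$
$- 18 p{\left(0,-2 \right)} \sqrt{s{\left(-4 \right)} + X} = \left(-18\right) 11 \sqrt{0 + 50} = - 198 \sqrt{50} = - 198 \cdot 5 \sqrt{2} = - 990 \sqrt{2}$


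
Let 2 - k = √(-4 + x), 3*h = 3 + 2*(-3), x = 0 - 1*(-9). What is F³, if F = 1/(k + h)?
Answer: (1 - √5)⁻³ ≈ -0.52951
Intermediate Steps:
x = 9 (x = 0 + 9 = 9)
h = -1 (h = (3 + 2*(-3))/3 = (3 - 6)/3 = (⅓)*(-3) = -1)
k = 2 - √5 (k = 2 - √(-4 + 9) = 2 - √5 ≈ -0.23607)
F = 1/(1 - √5) (F = 1/((2 - √5) - 1) = 1/(1 - √5) ≈ -0.80902)
F³ = (-¼ - √5/4)³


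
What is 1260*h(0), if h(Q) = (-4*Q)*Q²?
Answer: 0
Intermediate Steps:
h(Q) = -4*Q³
1260*h(0) = 1260*(-4*0³) = 1260*(-4*0) = 1260*0 = 0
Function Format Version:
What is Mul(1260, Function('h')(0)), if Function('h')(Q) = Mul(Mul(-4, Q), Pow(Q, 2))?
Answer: 0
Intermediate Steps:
Function('h')(Q) = Mul(-4, Pow(Q, 3))
Mul(1260, Function('h')(0)) = Mul(1260, Mul(-4, Pow(0, 3))) = Mul(1260, Mul(-4, 0)) = Mul(1260, 0) = 0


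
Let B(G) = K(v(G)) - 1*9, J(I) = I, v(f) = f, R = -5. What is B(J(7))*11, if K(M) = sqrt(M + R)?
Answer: -99 + 11*sqrt(2) ≈ -83.444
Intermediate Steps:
K(M) = sqrt(-5 + M) (K(M) = sqrt(M - 5) = sqrt(-5 + M))
B(G) = -9 + sqrt(-5 + G) (B(G) = sqrt(-5 + G) - 1*9 = sqrt(-5 + G) - 9 = -9 + sqrt(-5 + G))
B(J(7))*11 = (-9 + sqrt(-5 + 7))*11 = (-9 + sqrt(2))*11 = -99 + 11*sqrt(2)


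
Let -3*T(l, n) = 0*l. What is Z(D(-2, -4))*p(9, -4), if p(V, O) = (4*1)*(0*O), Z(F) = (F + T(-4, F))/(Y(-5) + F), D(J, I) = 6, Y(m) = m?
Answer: 0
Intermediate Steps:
T(l, n) = 0 (T(l, n) = -0*l = -1/3*0 = 0)
Z(F) = F/(-5 + F) (Z(F) = (F + 0)/(-5 + F) = F/(-5 + F))
p(V, O) = 0 (p(V, O) = 4*0 = 0)
Z(D(-2, -4))*p(9, -4) = (6/(-5 + 6))*0 = (6/1)*0 = (6*1)*0 = 6*0 = 0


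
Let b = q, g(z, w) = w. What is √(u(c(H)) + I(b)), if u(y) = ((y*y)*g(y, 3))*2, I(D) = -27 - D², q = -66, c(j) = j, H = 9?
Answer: 3*I*√433 ≈ 62.426*I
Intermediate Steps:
b = -66
u(y) = 6*y² (u(y) = ((y*y)*3)*2 = (y²*3)*2 = (3*y²)*2 = 6*y²)
√(u(c(H)) + I(b)) = √(6*9² + (-27 - 1*(-66)²)) = √(6*81 + (-27 - 1*4356)) = √(486 + (-27 - 4356)) = √(486 - 4383) = √(-3897) = 3*I*√433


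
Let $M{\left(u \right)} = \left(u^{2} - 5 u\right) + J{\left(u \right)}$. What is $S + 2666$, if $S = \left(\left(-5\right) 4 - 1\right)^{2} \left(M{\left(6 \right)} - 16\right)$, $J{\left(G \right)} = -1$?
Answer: $-2185$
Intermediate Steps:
$M{\left(u \right)} = -1 + u^{2} - 5 u$ ($M{\left(u \right)} = \left(u^{2} - 5 u\right) - 1 = -1 + u^{2} - 5 u$)
$S = -4851$ ($S = \left(\left(-5\right) 4 - 1\right)^{2} \left(\left(-1 + 6^{2} - 30\right) - 16\right) = \left(-20 - 1\right)^{2} \left(\left(-1 + 36 - 30\right) - 16\right) = \left(-21\right)^{2} \left(5 - 16\right) = 441 \left(-11\right) = -4851$)
$S + 2666 = -4851 + 2666 = -2185$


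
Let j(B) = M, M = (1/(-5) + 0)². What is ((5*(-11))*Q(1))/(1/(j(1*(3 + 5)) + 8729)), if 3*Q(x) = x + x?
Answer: -1600324/5 ≈ -3.2007e+5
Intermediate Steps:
Q(x) = 2*x/3 (Q(x) = (x + x)/3 = (2*x)/3 = 2*x/3)
M = 1/25 (M = (-⅕ + 0)² = (-⅕)² = 1/25 ≈ 0.040000)
j(B) = 1/25
((5*(-11))*Q(1))/(1/(j(1*(3 + 5)) + 8729)) = ((5*(-11))*((⅔)*1))/(1/(1/25 + 8729)) = (-55*⅔)/(1/(218226/25)) = -110/(3*25/218226) = -110/3*218226/25 = -1600324/5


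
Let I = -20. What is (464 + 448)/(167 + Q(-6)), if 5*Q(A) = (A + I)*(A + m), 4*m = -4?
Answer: 1520/339 ≈ 4.4838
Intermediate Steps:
m = -1 (m = (¼)*(-4) = -1)
Q(A) = (-1 + A)*(-20 + A)/5 (Q(A) = ((A - 20)*(A - 1))/5 = ((-20 + A)*(-1 + A))/5 = ((-1 + A)*(-20 + A))/5 = (-1 + A)*(-20 + A)/5)
(464 + 448)/(167 + Q(-6)) = (464 + 448)/(167 + (4 - 21/5*(-6) + (⅕)*(-6)²)) = 912/(167 + (4 + 126/5 + (⅕)*36)) = 912/(167 + (4 + 126/5 + 36/5)) = 912/(167 + 182/5) = 912/(1017/5) = 912*(5/1017) = 1520/339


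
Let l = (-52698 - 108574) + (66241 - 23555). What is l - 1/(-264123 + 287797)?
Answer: -2807404965/23674 ≈ -1.1859e+5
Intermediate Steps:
l = -118586 (l = -161272 + 42686 = -118586)
l - 1/(-264123 + 287797) = -118586 - 1/(-264123 + 287797) = -118586 - 1/23674 = -2807404965/23674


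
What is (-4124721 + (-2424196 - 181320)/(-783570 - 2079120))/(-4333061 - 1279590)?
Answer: 5903897476987/8033639945595 ≈ 0.73490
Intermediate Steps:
(-4124721 + (-2424196 - 181320)/(-783570 - 2079120))/(-4333061 - 1279590) = (-4124721 - 2605516/(-2862690))/(-5612651) = (-4124721 - 2605516*(-1/2862690))*(-1/5612651) = (-4124721 + 1302758/1431345)*(-1/5612651) = -5903897476987/1431345*(-1/5612651) = 5903897476987/8033639945595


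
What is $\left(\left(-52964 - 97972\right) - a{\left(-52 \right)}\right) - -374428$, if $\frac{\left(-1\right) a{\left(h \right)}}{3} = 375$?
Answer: $224617$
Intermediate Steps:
$a{\left(h \right)} = -1125$ ($a{\left(h \right)} = \left(-3\right) 375 = -1125$)
$\left(\left(-52964 - 97972\right) - a{\left(-52 \right)}\right) - -374428 = \left(\left(-52964 - 97972\right) - -1125\right) - -374428 = \left(\left(-52964 - 97972\right) + 1125\right) + 374428 = \left(-150936 + 1125\right) + 374428 = -149811 + 374428 = 224617$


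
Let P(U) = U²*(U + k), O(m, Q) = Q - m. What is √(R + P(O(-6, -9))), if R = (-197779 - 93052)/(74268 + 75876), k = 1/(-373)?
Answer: I*√1419284119651014/7000464 ≈ 5.3816*I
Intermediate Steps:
k = -1/373 ≈ -0.0026810
P(U) = U²*(-1/373 + U) (P(U) = U²*(U - 1/373) = U²*(-1/373 + U))
R = -290831/150144 ≈ -1.9370
√(R + P(O(-6, -9))) = √(-290831/150144 + (-9 - 1*(-6))²*(-1/373 + (-9 - 1*(-6)))) = √(-290831/150144 + (-9 + 6)²*(-1/373 + (-9 + 6))) = √(-290831/150144 + (-3)²*(-1/373 - 3)) = √(-290831/150144 + 9*(-1120/373)) = √(-290831/150144 - 10080/373) = √(-1621931483/56003712) = I*√1419284119651014/7000464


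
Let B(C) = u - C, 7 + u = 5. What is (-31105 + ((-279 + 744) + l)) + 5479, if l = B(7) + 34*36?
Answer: -23946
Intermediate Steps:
u = -2 (u = -7 + 5 = -2)
B(C) = -2 - C
l = 1215 (l = (-2 - 1*7) + 34*36 = (-2 - 7) + 1224 = -9 + 1224 = 1215)
(-31105 + ((-279 + 744) + l)) + 5479 = (-31105 + ((-279 + 744) + 1215)) + 5479 = (-31105 + (465 + 1215)) + 5479 = (-31105 + 1680) + 5479 = -29425 + 5479 = -23946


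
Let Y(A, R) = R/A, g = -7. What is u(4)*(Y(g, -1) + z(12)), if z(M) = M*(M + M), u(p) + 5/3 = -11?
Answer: -76646/21 ≈ -3649.8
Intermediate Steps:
u(p) = -38/3 (u(p) = -5/3 - 11 = -38/3)
z(M) = 2*M² (z(M) = M*(2*M) = 2*M²)
u(4)*(Y(g, -1) + z(12)) = -38*(-1/(-7) + 2*12²)/3 = -38*(-1*(-⅐) + 2*144)/3 = -38*(⅐ + 288)/3 = -38/3*2017/7 = -76646/21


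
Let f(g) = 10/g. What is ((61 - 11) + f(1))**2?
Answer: 3600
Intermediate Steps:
((61 - 11) + f(1))**2 = ((61 - 11) + 10/1)**2 = (50 + 10*1)**2 = (50 + 10)**2 = 60**2 = 3600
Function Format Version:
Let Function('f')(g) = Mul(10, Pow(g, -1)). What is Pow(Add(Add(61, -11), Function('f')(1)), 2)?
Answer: 3600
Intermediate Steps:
Pow(Add(Add(61, -11), Function('f')(1)), 2) = Pow(Add(Add(61, -11), Mul(10, Pow(1, -1))), 2) = Pow(Add(50, Mul(10, 1)), 2) = Pow(Add(50, 10), 2) = Pow(60, 2) = 3600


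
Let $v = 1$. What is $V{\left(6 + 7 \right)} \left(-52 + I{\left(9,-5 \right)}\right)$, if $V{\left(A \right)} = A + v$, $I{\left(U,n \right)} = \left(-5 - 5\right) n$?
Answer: $-28$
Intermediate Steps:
$I{\left(U,n \right)} = - 10 n$
$V{\left(A \right)} = 1 + A$ ($V{\left(A \right)} = A + 1 = 1 + A$)
$V{\left(6 + 7 \right)} \left(-52 + I{\left(9,-5 \right)}\right) = \left(1 + \left(6 + 7\right)\right) \left(-52 - -50\right) = \left(1 + 13\right) \left(-52 + 50\right) = 14 \left(-2\right) = -28$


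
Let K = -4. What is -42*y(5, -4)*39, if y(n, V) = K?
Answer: 6552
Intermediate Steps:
y(n, V) = -4
-42*y(5, -4)*39 = -42*(-4)*39 = 168*39 = 6552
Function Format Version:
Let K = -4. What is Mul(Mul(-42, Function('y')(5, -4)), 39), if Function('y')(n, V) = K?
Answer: 6552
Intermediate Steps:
Function('y')(n, V) = -4
Mul(Mul(-42, Function('y')(5, -4)), 39) = Mul(Mul(-42, -4), 39) = Mul(168, 39) = 6552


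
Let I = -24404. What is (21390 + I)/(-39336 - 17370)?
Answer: 1507/28353 ≈ 0.053151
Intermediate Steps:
(21390 + I)/(-39336 - 17370) = (21390 - 24404)/(-39336 - 17370) = -3014/(-56706) = -3014*(-1/56706) = 1507/28353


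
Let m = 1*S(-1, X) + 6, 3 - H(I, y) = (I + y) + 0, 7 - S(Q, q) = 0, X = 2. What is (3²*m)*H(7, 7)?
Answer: -1287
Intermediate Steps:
S(Q, q) = 7 (S(Q, q) = 7 - 1*0 = 7 + 0 = 7)
H(I, y) = 3 - I - y (H(I, y) = 3 - ((I + y) + 0) = 3 - (I + y) = 3 + (-I - y) = 3 - I - y)
m = 13 (m = 1*7 + 6 = 7 + 6 = 13)
(3²*m)*H(7, 7) = (3²*13)*(3 - 1*7 - 1*7) = (9*13)*(3 - 7 - 7) = 117*(-11) = -1287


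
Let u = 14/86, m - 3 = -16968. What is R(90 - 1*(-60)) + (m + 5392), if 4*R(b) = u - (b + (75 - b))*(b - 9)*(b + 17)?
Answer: -19482406/43 ≈ -4.5308e+5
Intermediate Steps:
m = -16965 (m = 3 - 16968 = -16965)
u = 7/43 (u = 14*(1/86) = 7/43 ≈ 0.16279)
R(b) = 7/172 - (-675 + 75*b)*(17 + b)/4 (R(b) = (7/43 - (b + (75 - b))*(b - 9)*(b + 17))/4 = (7/43 - 75*(-9 + b)*(17 + b))/4 = (7/43 - (-675 + 75*b)*(17 + b))/4 = 7/172 - (-675 + 75*b)*(17 + b)/4)
R(90 - 1*(-60)) + (m + 5392) = (123358/43 - 150*(90 - 1*(-60)) - 75*(90 - 1*(-60))²/4) + (-16965 + 5392) = (123358/43 - 150*(90 + 60) - 75*(90 + 60)²/4) - 11573 = (123358/43 - 150*150 - 75/4*150²) - 11573 = (123358/43 - 22500 - 75/4*22500) - 11573 = (123358/43 - 22500 - 421875) - 11573 = -18984767/43 - 11573 = -19482406/43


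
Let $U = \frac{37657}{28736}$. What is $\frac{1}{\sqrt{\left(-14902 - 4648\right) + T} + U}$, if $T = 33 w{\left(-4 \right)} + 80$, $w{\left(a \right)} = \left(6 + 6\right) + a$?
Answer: $\frac{1082111552}{15860920359025} - \frac{2477273088 i \sqrt{2134}}{15860920359025} \approx 6.8225 \cdot 10^{-5} - 0.0072151 i$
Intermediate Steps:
$w{\left(a \right)} = 12 + a$
$U = \frac{37657}{28736}$ ($U = 37657 \cdot \frac{1}{28736} = \frac{37657}{28736} \approx 1.3104$)
$T = 344$ ($T = 33 \left(12 - 4\right) + 80 = 33 \cdot 8 + 80 = 264 + 80 = 344$)
$\frac{1}{\sqrt{\left(-14902 - 4648\right) + T} + U} = \frac{1}{\sqrt{\left(-14902 - 4648\right) + 344} + \frac{37657}{28736}} = \frac{1}{\sqrt{-19550 + 344} + \frac{37657}{28736}} = \frac{1}{\sqrt{-19206} + \frac{37657}{28736}} = \frac{1}{3 i \sqrt{2134} + \frac{37657}{28736}} = \frac{1}{\frac{37657}{28736} + 3 i \sqrt{2134}}$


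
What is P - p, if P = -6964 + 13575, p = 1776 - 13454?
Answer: 18289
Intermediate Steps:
p = -11678
P = 6611
P - p = 6611 - 1*(-11678) = 6611 + 11678 = 18289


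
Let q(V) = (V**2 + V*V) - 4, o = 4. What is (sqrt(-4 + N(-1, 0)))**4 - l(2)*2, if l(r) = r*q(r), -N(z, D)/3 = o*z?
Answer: 48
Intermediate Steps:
q(V) = -4 + 2*V**2 (q(V) = (V**2 + V**2) - 4 = 2*V**2 - 4 = -4 + 2*V**2)
N(z, D) = -12*z
l(r) = r*(-4 + 2*r**2)
(sqrt(-4 + N(-1, 0)))**4 - l(2)*2 = (sqrt(-4 - 12*(-1)))**4 - 2*2*(-2 + 2**2)*2 = (sqrt(-4 + 12))**4 - 2*2*(-2 + 4)*2 = (sqrt(8))**4 - 2*2*2*2 = (2*sqrt(2))**4 - 8*2 = 64 - 1*16 = 64 - 16 = 48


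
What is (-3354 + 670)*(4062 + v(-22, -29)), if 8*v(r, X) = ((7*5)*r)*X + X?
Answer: -36768787/2 ≈ -1.8384e+7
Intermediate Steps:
v(r, X) = X/8 + 35*X*r/8 (v(r, X) = (((7*5)*r)*X + X)/8 = ((35*r)*X + X)/8 = (35*X*r + X)/8 = (X + 35*X*r)/8 = X/8 + 35*X*r/8)
(-3354 + 670)*(4062 + v(-22, -29)) = (-3354 + 670)*(4062 + (1/8)*(-29)*(1 + 35*(-22))) = -2684*(4062 + (1/8)*(-29)*(1 - 770)) = -2684*(4062 + (1/8)*(-29)*(-769)) = -2684*(4062 + 22301/8) = -2684*54797/8 = -36768787/2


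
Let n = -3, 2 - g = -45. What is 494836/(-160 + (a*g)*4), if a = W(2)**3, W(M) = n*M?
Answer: -123709/10192 ≈ -12.138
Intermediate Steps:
g = 47 (g = 2 - 1*(-45) = 2 + 45 = 47)
W(M) = -3*M
a = -216 (a = (-3*2)**3 = (-6)**3 = -216)
494836/(-160 + (a*g)*4) = 494836/(-160 - 216*47*4) = 494836/(-160 - 10152*4) = 494836/(-160 - 40608) = 494836/(-40768) = 494836*(-1/40768) = -123709/10192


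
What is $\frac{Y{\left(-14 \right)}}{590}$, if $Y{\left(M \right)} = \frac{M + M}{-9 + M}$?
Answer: $\frac{14}{6785} \approx 0.0020634$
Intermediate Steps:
$Y{\left(M \right)} = \frac{2 M}{-9 + M}$
$\frac{Y{\left(-14 \right)}}{590} = \frac{2 \left(-14\right) \frac{1}{-9 - 14}}{590} = 2 \left(-14\right) \frac{1}{-23} \cdot \frac{1}{590} = 2 \left(-14\right) \left(- \frac{1}{23}\right) \frac{1}{590} = \frac{28}{23} \cdot \frac{1}{590} = \frac{14}{6785}$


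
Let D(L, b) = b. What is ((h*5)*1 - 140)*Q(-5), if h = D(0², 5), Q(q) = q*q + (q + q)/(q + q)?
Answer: -2990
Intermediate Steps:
Q(q) = 1 + q² (Q(q) = q² + (2*q)/((2*q)) = q² + (2*q)*(1/(2*q)) = q² + 1 = 1 + q²)
h = 5
((h*5)*1 - 140)*Q(-5) = ((5*5)*1 - 140)*(1 + (-5)²) = (25*1 - 140)*(1 + 25) = (25 - 140)*26 = -115*26 = -2990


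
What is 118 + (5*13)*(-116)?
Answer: -7422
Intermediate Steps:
118 + (5*13)*(-116) = 118 + 65*(-116) = 118 - 7540 = -7422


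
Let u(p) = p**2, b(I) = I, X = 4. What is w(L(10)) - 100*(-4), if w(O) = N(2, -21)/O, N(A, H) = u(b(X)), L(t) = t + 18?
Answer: 2804/7 ≈ 400.57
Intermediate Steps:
L(t) = 18 + t
N(A, H) = 16 (N(A, H) = 4**2 = 16)
w(O) = 16/O
w(L(10)) - 100*(-4) = 16/(18 + 10) - 100*(-4) = 16/28 + 400 = 16*(1/28) + 400 = 4/7 + 400 = 2804/7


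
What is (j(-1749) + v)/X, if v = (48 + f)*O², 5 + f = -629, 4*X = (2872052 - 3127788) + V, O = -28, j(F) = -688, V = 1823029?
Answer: -1840448/1567293 ≈ -1.1743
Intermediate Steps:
X = 1567293/4 (X = ((2872052 - 3127788) + 1823029)/4 = (-255736 + 1823029)/4 = (¼)*1567293 = 1567293/4 ≈ 3.9182e+5)
f = -634 (f = -5 - 629 = -634)
v = -459424 (v = (48 - 634)*(-28)² = -586*784 = -459424)
(j(-1749) + v)/X = (-688 - 459424)/(1567293/4) = -460112*4/1567293 = -1840448/1567293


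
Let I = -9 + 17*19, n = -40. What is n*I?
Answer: -12560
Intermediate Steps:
I = 314 (I = -9 + 323 = 314)
n*I = -40*314 = -12560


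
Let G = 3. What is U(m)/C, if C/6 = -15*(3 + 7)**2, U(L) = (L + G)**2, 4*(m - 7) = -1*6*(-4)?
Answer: -32/1125 ≈ -0.028444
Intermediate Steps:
m = 13 (m = 7 + (-1*6*(-4))/4 = 7 + (-6*(-4))/4 = 7 + (1/4)*24 = 7 + 6 = 13)
U(L) = (3 + L)**2 (U(L) = (L + 3)**2 = (3 + L)**2)
C = -9000 (C = 6*(-15*(3 + 7)**2) = 6*(-15*10**2) = 6*(-15*100) = 6*(-1500) = -9000)
U(m)/C = (3 + 13)**2/(-9000) = 16**2*(-1/9000) = 256*(-1/9000) = -32/1125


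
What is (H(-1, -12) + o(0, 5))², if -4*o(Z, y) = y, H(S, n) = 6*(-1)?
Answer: 841/16 ≈ 52.563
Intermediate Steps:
H(S, n) = -6
o(Z, y) = -y/4
(H(-1, -12) + o(0, 5))² = (-6 - ¼*5)² = (-6 - 5/4)² = (-29/4)² = 841/16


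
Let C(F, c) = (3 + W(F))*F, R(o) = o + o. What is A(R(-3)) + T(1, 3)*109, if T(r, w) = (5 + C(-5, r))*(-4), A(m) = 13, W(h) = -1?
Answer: 2193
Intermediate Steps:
R(o) = 2*o
C(F, c) = 2*F (C(F, c) = (3 - 1)*F = 2*F)
T(r, w) = 20 (T(r, w) = (5 + 2*(-5))*(-4) = (5 - 10)*(-4) = -5*(-4) = 20)
A(R(-3)) + T(1, 3)*109 = 13 + 20*109 = 13 + 2180 = 2193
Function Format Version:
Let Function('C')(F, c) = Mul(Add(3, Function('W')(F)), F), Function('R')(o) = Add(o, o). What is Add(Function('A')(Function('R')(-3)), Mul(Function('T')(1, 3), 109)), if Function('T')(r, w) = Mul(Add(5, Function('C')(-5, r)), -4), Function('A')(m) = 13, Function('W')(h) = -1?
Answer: 2193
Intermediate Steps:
Function('R')(o) = Mul(2, o)
Function('C')(F, c) = Mul(2, F) (Function('C')(F, c) = Mul(Add(3, -1), F) = Mul(2, F))
Function('T')(r, w) = 20 (Function('T')(r, w) = Mul(Add(5, Mul(2, -5)), -4) = Mul(Add(5, -10), -4) = Mul(-5, -4) = 20)
Add(Function('A')(Function('R')(-3)), Mul(Function('T')(1, 3), 109)) = Add(13, Mul(20, 109)) = Add(13, 2180) = 2193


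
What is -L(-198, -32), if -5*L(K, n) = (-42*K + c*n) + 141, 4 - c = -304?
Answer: -1399/5 ≈ -279.80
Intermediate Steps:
c = 308 (c = 4 - 1*(-304) = 4 + 304 = 308)
L(K, n) = -141/5 - 308*n/5 + 42*K/5 (L(K, n) = -((-42*K + 308*n) + 141)/5 = -(141 - 42*K + 308*n)/5 = -141/5 - 308*n/5 + 42*K/5)
-L(-198, -32) = -(-141/5 - 308/5*(-32) + (42/5)*(-198)) = -(-141/5 + 9856/5 - 8316/5) = -1*1399/5 = -1399/5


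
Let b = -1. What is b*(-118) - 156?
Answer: -38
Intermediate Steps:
b*(-118) - 156 = -1*(-118) - 156 = 118 - 156 = -38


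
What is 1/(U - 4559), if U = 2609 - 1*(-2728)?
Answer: 1/778 ≈ 0.0012853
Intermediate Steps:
U = 5337 (U = 2609 + 2728 = 5337)
1/(U - 4559) = 1/(5337 - 4559) = 1/778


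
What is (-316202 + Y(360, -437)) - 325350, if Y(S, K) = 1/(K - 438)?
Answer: -561358001/875 ≈ -6.4155e+5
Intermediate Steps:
Y(S, K) = 1/(-438 + K)
(-316202 + Y(360, -437)) - 325350 = (-316202 + 1/(-438 - 437)) - 325350 = (-316202 + 1/(-875)) - 325350 = (-316202 - 1/875) - 325350 = -276676751/875 - 325350 = -561358001/875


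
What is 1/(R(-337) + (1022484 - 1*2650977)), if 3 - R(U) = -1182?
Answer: -1/1627308 ≈ -6.1451e-7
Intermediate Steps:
R(U) = 1185 (R(U) = 3 - 1*(-1182) = 3 + 1182 = 1185)
1/(R(-337) + (1022484 - 1*2650977)) = 1/(1185 + (1022484 - 1*2650977)) = 1/(1185 + (1022484 - 2650977)) = 1/(1185 - 1628493) = 1/(-1627308) = -1/1627308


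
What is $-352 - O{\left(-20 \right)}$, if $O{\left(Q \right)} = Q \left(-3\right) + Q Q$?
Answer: $-812$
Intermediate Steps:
$O{\left(Q \right)} = Q^{2} - 3 Q$ ($O{\left(Q \right)} = - 3 Q + Q^{2} = Q^{2} - 3 Q$)
$-352 - O{\left(-20 \right)} = -352 - - 20 \left(-3 - 20\right) = -352 - \left(-20\right) \left(-23\right) = -352 - 460 = -812$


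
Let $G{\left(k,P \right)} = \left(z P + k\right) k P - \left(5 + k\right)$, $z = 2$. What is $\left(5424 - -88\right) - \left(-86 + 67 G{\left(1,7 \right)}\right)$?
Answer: $-1035$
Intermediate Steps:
$G{\left(k,P \right)} = -5 - k + P k \left(k + 2 P\right)$ ($G{\left(k,P \right)} = \left(2 P + k\right) k P - \left(5 + k\right) = \left(k + 2 P\right) k P - \left(5 + k\right) = k \left(k + 2 P\right) P - \left(5 + k\right) = P k \left(k + 2 P\right) - \left(5 + k\right) = -5 - k + P k \left(k + 2 P\right)$)
$\left(5424 - -88\right) - \left(-86 + 67 G{\left(1,7 \right)}\right) = \left(5424 - -88\right) + \left(86 - 67 \left(-5 - 1 + 7 \cdot 1^{2} + 2 \cdot 1 \cdot 7^{2}\right)\right) = \left(5424 + 88\right) + \left(86 - 67 \left(-5 - 1 + 7 \cdot 1 + 2 \cdot 1 \cdot 49\right)\right) = 5512 + \left(86 - 67 \left(-5 - 1 + 7 + 98\right)\right) = 5512 + \left(86 - 6633\right) = 5512 - 6547 = -1035$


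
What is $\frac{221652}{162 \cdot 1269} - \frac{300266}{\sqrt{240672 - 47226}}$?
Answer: $\frac{262}{243} - \frac{150133 \sqrt{21494}}{32241} \approx -681.62$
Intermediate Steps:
$\frac{221652}{162 \cdot 1269} - \frac{300266}{\sqrt{240672 - 47226}} = \frac{221652}{205578} - \frac{300266}{\sqrt{193446}} = 221652 \cdot \frac{1}{205578} - \frac{300266}{3 \sqrt{21494}} = \frac{262}{243} - 300266 \frac{\sqrt{21494}}{64482} = \frac{262}{243} - \frac{150133 \sqrt{21494}}{32241}$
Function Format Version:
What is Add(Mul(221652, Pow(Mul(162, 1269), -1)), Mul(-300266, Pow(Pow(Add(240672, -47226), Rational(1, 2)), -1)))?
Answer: Add(Rational(262, 243), Mul(Rational(-150133, 32241), Pow(21494, Rational(1, 2)))) ≈ -681.62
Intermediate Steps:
Add(Mul(221652, Pow(Mul(162, 1269), -1)), Mul(-300266, Pow(Pow(Add(240672, -47226), Rational(1, 2)), -1))) = Add(Mul(221652, Pow(205578, -1)), Mul(-300266, Pow(Pow(193446, Rational(1, 2)), -1))) = Add(Mul(221652, Rational(1, 205578)), Mul(-300266, Pow(Mul(3, Pow(21494, Rational(1, 2))), -1))) = Add(Rational(262, 243), Mul(-300266, Mul(Rational(1, 64482), Pow(21494, Rational(1, 2))))) = Add(Rational(262, 243), Mul(Rational(-150133, 32241), Pow(21494, Rational(1, 2))))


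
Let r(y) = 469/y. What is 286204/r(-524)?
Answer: -149970896/469 ≈ -3.1977e+5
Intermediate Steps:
286204/r(-524) = 286204/((469/(-524))) = 286204/((469*(-1/524))) = 286204/(-469/524) = 286204*(-524/469) = -149970896/469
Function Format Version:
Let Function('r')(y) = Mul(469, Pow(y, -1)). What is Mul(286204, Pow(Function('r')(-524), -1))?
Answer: Rational(-149970896, 469) ≈ -3.1977e+5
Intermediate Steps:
Mul(286204, Pow(Function('r')(-524), -1)) = Mul(286204, Pow(Mul(469, Pow(-524, -1)), -1)) = Mul(286204, Pow(Mul(469, Rational(-1, 524)), -1)) = Mul(286204, Pow(Rational(-469, 524), -1)) = Mul(286204, Rational(-524, 469)) = Rational(-149970896, 469)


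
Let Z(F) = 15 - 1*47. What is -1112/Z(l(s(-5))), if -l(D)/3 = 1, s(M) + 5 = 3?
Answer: 139/4 ≈ 34.750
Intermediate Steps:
s(M) = -2 (s(M) = -5 + 3 = -2)
l(D) = -3 (l(D) = -3*1 = -3)
Z(F) = -32 (Z(F) = 15 - 47 = -32)
-1112/Z(l(s(-5))) = -1112/(-32) = -1112*(-1/32) = 139/4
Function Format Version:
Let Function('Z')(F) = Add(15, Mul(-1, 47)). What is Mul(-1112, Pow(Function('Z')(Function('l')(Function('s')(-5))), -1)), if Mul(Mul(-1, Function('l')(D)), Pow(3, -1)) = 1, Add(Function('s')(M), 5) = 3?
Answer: Rational(139, 4) ≈ 34.750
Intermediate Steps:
Function('s')(M) = -2 (Function('s')(M) = Add(-5, 3) = -2)
Function('l')(D) = -3 (Function('l')(D) = Mul(-3, 1) = -3)
Function('Z')(F) = -32 (Function('Z')(F) = Add(15, -47) = -32)
Mul(-1112, Pow(Function('Z')(Function('l')(Function('s')(-5))), -1)) = Mul(-1112, Pow(-32, -1)) = Mul(-1112, Rational(-1, 32)) = Rational(139, 4)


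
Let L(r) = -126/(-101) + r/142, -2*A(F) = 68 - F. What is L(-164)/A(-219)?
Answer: -1328/2058077 ≈ -0.00064526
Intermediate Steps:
A(F) = -34 + F/2 (A(F) = -(68 - F)/2 = -34 + F/2)
L(r) = 126/101 + r/142 (L(r) = -126*(-1/101) + r*(1/142) = 126/101 + r/142)
L(-164)/A(-219) = (126/101 + (1/142)*(-164))/(-34 + (½)*(-219)) = (126/101 - 82/71)/(-34 - 219/2) = 664/(7171*(-287/2)) = (664/7171)*(-2/287) = -1328/2058077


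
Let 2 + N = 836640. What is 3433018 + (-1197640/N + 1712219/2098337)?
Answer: 3013414210145615575/877774235503 ≈ 3.4330e+6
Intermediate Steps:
N = 836638 (N = -2 + 836640 = 836638)
3433018 + (-1197640/N + 1712219/2098337) = 3433018 + (-1197640/836638 + 1712219/2098337) = 3433018 + (-1197640*1/836638 + 1712219*(1/2098337)) = 3433018 + (-598820/418319 + 1712219/2098337) = 3433018 - 540272422479/877774235503 = 3013414210145615575/877774235503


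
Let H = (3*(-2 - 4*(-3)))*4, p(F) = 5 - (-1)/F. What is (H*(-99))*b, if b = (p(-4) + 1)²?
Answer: -785565/2 ≈ -3.9278e+5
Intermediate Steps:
p(F) = 5 + 1/F
b = 529/16 (b = ((5 + 1/(-4)) + 1)² = ((5 - ¼) + 1)² = (19/4 + 1)² = (23/4)² = 529/16 ≈ 33.063)
H = 120 (H = (3*(-2 + 12))*4 = (3*10)*4 = 30*4 = 120)
(H*(-99))*b = (120*(-99))*(529/16) = -11880*529/16 = -785565/2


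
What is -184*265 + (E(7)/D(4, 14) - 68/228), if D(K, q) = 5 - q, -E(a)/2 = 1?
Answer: -8337973/171 ≈ -48760.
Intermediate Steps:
E(a) = -2 (E(a) = -2*1 = -2)
-184*265 + (E(7)/D(4, 14) - 68/228) = -184*265 + (-2/(5 - 1*14) - 68/228) = -48760 + (-2/(5 - 14) - 68*1/228) = -48760 + (-2/(-9) - 17/57) = -48760 + (-2*(-⅑) - 17/57) = -48760 + (2/9 - 17/57) = -48760 - 13/171 = -8337973/171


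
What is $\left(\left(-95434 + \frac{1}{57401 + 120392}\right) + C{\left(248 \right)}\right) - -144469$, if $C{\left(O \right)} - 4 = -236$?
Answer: $\frac{8676831780}{177793} \approx 48803.0$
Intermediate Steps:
$C{\left(O \right)} = -232$ ($C{\left(O \right)} = 4 - 236 = -232$)
$\left(\left(-95434 + \frac{1}{57401 + 120392}\right) + C{\left(248 \right)}\right) - -144469 = \left(\left(-95434 + \frac{1}{57401 + 120392}\right) - 232\right) - -144469 = \left(\left(-95434 + \frac{1}{177793}\right) - 232\right) + 144469 = \left(- \frac{16967497161}{177793} - 232\right) + 144469 = - \frac{17008745137}{177793} + 144469 = \frac{8676831780}{177793}$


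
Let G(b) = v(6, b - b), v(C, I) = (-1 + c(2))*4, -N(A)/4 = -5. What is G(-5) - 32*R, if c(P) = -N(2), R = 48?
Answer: -1620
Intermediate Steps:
N(A) = 20 (N(A) = -4*(-5) = 20)
c(P) = -20 (c(P) = -1*20 = -20)
v(C, I) = -84 (v(C, I) = (-1 - 20)*4 = -21*4 = -84)
G(b) = -84
G(-5) - 32*R = -84 - 32*48 = -84 - 1536 = -1620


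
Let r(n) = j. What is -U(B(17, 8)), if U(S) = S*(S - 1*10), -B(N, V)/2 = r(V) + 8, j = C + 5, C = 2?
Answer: -1200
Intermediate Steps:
j = 7 (j = 2 + 5 = 7)
r(n) = 7
B(N, V) = -30 (B(N, V) = -2*(7 + 8) = -2*15 = -30)
U(S) = S*(-10 + S) (U(S) = S*(S - 10) = S*(-10 + S))
-U(B(17, 8)) = -(-30)*(-10 - 30) = -(-30)*(-40) = -1*1200 = -1200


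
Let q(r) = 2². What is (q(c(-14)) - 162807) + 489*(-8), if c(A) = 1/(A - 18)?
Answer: -166715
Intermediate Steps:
c(A) = 1/(-18 + A)
q(r) = 4
(q(c(-14)) - 162807) + 489*(-8) = (4 - 162807) + 489*(-8) = -162803 - 3912 = -166715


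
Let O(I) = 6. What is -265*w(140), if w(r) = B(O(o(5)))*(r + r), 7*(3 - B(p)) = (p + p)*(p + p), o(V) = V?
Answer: 1303800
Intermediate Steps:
B(p) = 3 - 4*p**2/7 (B(p) = 3 - (p + p)*(p + p)/7 = 3 - 2*p*2*p/7 = 3 - 4*p**2/7)
w(r) = -246*r/7 (w(r) = (3 - 4/7*6**2)*(r + r) = (3 - 4/7*36)*(2*r) = (3 - 144/7)*(2*r) = -246*r/7)
-265*w(140) = -(-65190)*140/7 = -265*(-4920) = 1303800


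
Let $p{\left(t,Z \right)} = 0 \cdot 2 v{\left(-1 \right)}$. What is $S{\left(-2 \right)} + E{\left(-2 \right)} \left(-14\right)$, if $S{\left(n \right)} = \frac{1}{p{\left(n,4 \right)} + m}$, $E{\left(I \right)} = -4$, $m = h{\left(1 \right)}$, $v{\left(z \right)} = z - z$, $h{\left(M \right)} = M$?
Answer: $57$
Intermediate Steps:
$v{\left(z \right)} = 0$
$m = 1$
$p{\left(t,Z \right)} = 0$ ($p{\left(t,Z \right)} = 0 \cdot 2 \cdot 0 = 0 \cdot 0 = 0$)
$S{\left(n \right)} = 1$ ($S{\left(n \right)} = \frac{1}{0 + 1} = 1^{-1} = 1$)
$S{\left(-2 \right)} + E{\left(-2 \right)} \left(-14\right) = 1 - -56 = 1 + 56 = 57$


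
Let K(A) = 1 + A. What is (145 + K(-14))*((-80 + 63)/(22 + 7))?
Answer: -2244/29 ≈ -77.379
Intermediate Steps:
(145 + K(-14))*((-80 + 63)/(22 + 7)) = (145 + (1 - 14))*((-80 + 63)/(22 + 7)) = (145 - 13)*(-17/29) = 132*(-17*1/29) = 132*(-17/29) = -2244/29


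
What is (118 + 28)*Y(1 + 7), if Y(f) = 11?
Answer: 1606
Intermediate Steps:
(118 + 28)*Y(1 + 7) = (118 + 28)*11 = 146*11 = 1606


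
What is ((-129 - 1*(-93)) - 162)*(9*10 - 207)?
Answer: 23166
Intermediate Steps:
((-129 - 1*(-93)) - 162)*(9*10 - 207) = ((-129 + 93) - 162)*(90 - 207) = (-36 - 162)*(-117) = -198*(-117) = 23166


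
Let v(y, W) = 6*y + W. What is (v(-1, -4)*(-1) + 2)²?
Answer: 144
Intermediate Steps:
v(y, W) = W + 6*y
(v(-1, -4)*(-1) + 2)² = ((-4 + 6*(-1))*(-1) + 2)² = ((-4 - 6)*(-1) + 2)² = (-10*(-1) + 2)² = (10 + 2)² = 12² = 144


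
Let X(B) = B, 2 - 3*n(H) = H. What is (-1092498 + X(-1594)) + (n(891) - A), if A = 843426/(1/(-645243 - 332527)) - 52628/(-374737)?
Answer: 927109319829963731/1124211 ≈ 8.2468e+11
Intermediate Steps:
n(H) = ⅔ - H/3
A = -309036850051122112/374737 (A = 843426/(1/(-977770)) - 52628*(-1/374737) = 843426/(-1/977770) + 52628/374737 = 843426*(-977770) + 52628/374737 = -824676640020 + 52628/374737 = -309036850051122112/374737 ≈ -8.2468e+11)
(-1092498 + X(-1594)) + (n(891) - A) = (-1092498 - 1594) + ((⅔ - ⅓*891) - 1*(-309036850051122112/374737)) = -1094092 + ((⅔ - 297) + 309036850051122112/374737) = -1094092 + (-889/3 + 309036850051122112/374737) = -1094092 + 927110549820225143/1124211 = 927109319829963731/1124211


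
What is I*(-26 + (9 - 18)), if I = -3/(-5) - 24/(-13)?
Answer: -1113/13 ≈ -85.615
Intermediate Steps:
I = 159/65 (I = -3*(-⅕) - 24*(-1/13) = ⅗ + 24/13 = 159/65 ≈ 2.4462)
I*(-26 + (9 - 18)) = 159*(-26 + (9 - 18))/65 = 159*(-26 - 9)/65 = (159/65)*(-35) = -1113/13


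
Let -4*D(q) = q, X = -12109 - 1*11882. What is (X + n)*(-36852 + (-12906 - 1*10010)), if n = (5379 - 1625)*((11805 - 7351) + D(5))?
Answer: -997625491260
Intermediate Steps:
X = -23991 (X = -12109 - 11882 = -23991)
D(q) = -q/4
n = 33431247/2 (n = (5379 - 1625)*((11805 - 7351) - 1/4*5) = 3754*(4454 - 5/4) = 3754*(17811/4) = 33431247/2 ≈ 1.6716e+7)
(X + n)*(-36852 + (-12906 - 1*10010)) = (-23991 + 33431247/2)*(-36852 + (-12906 - 1*10010)) = 33383265*(-36852 + (-12906 - 10010))/2 = 33383265*(-36852 - 22916)/2 = (33383265/2)*(-59768) = -997625491260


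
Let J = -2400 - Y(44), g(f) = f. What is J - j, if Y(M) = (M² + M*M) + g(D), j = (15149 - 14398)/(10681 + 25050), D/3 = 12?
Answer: -225391899/35731 ≈ -6308.0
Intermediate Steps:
D = 36 (D = 3*12 = 36)
j = 751/35731 ≈ 0.021018
Y(M) = 36 + 2*M² (Y(M) = (M² + M*M) + 36 = (M² + M²) + 36 = 2*M² + 36 = 36 + 2*M²)
J = -6308 (J = -2400 - (36 + 2*44²) = -2400 - (36 + 2*1936) = -2400 - (36 + 3872) = -2400 - 1*3908 = -2400 - 3908 = -6308)
J - j = -6308 - 1*751/35731 = -6308 - 751/35731 = -225391899/35731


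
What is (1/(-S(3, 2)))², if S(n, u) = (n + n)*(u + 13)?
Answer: 1/8100 ≈ 0.00012346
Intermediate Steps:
S(n, u) = 2*n*(13 + u) (S(n, u) = (2*n)*(13 + u) = 2*n*(13 + u))
(1/(-S(3, 2)))² = (1/(-2*3*(13 + 2)))² = (1/(-2*3*15))² = (1/(-1*90))² = (1/(-90))² = (-1/90)² = 1/8100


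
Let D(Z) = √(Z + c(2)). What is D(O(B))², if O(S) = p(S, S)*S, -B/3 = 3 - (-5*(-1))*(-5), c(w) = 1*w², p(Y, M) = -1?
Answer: 88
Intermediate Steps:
c(w) = w²
B = -84 (B = -3*(3 - (-5*(-1))*(-5)) = -3*(3 - 5*(-5)) = -3*(3 - 1*(-25)) = -3*(3 + 25) = -3*28 = -84)
O(S) = -S
D(Z) = √(4 + Z) (D(Z) = √(Z + 2²) = √(Z + 4) = √(4 + Z))
D(O(B))² = (√(4 - 1*(-84)))² = (√(4 + 84))² = (√88)² = (2*√22)² = 88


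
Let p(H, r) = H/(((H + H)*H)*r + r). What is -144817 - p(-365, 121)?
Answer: -4668982770142/32240571 ≈ -1.4482e+5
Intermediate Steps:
p(H, r) = H/(r + 2*r*H²) (p(H, r) = H/(((2*H)*H)*r + r) = H/((2*H²)*r + r) = H/(2*r*H² + r) = H/(r + 2*r*H²))
-144817 - p(-365, 121) = -144817 - (-365)/(121*(1 + 2*(-365)²)) = -144817 - (-365)/(121*(1 + 2*133225)) = -144817 - (-365)/(121*(1 + 266450)) = -144817 - (-365)/(121*266451) = -144817 - 1*(-365/32240571) = -144817 + 365/32240571 = -4668982770142/32240571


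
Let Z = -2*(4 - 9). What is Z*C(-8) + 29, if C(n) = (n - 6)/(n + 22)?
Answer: 19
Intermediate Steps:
C(n) = (-6 + n)/(22 + n)
Z = 10 (Z = -2*(-5) = 10)
Z*C(-8) + 29 = 10*((-6 - 8)/(22 - 8)) + 29 = 10*(-14/14) + 29 = 10*((1/14)*(-14)) + 29 = 10*(-1) + 29 = -10 + 29 = 19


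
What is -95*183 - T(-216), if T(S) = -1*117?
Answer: -17268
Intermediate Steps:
T(S) = -117
-95*183 - T(-216) = -95*183 - 1*(-117) = -17385 + 117 = -17268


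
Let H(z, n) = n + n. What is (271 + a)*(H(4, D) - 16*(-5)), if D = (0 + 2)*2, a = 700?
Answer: 85448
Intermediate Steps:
D = 4 (D = 2*2 = 4)
H(z, n) = 2*n
(271 + a)*(H(4, D) - 16*(-5)) = (271 + 700)*(2*4 - 16*(-5)) = 971*(8 + 80) = 971*88 = 85448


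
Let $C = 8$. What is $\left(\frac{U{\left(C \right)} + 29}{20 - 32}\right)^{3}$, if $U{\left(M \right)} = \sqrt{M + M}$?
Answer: $- \frac{1331}{64} \approx -20.797$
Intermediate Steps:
$U{\left(M \right)} = \sqrt{2} \sqrt{M}$ ($U{\left(M \right)} = \sqrt{2 M} = \sqrt{2} \sqrt{M}$)
$\left(\frac{U{\left(C \right)} + 29}{20 - 32}\right)^{3} = \left(\frac{\sqrt{2} \sqrt{8} + 29}{20 - 32}\right)^{3} = \left(\frac{\sqrt{2} \cdot 2 \sqrt{2} + 29}{-12}\right)^{3} = \left(\left(4 + 29\right) \left(- \frac{1}{12}\right)\right)^{3} = \left(33 \left(- \frac{1}{12}\right)\right)^{3} = \left(- \frac{11}{4}\right)^{3} = - \frac{1331}{64}$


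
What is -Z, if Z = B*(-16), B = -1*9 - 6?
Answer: -240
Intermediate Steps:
B = -15 (B = -9 - 6 = -15)
Z = 240 (Z = -15*(-16) = 240)
-Z = -1*240 = -240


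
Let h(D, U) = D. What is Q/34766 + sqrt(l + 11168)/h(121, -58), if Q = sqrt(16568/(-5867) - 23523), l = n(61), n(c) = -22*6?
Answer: 2*sqrt(2759)/121 + I*sqrt(809798594803)/203972122 ≈ 0.8682 + 0.0044118*I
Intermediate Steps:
n(c) = -132
l = -132
Q = I*sqrt(809798594803)/5867 (Q = sqrt(16568*(-1/5867) - 23523) = sqrt(-16568/5867 - 23523) = sqrt(-138026009/5867) = I*sqrt(809798594803)/5867 ≈ 153.38*I)
Q/34766 + sqrt(l + 11168)/h(121, -58) = (I*sqrt(809798594803)/5867)/34766 + sqrt(-132 + 11168)/121 = (I*sqrt(809798594803)/5867)*(1/34766) + sqrt(11036)*(1/121) = I*sqrt(809798594803)/203972122 + (2*sqrt(2759))*(1/121) = I*sqrt(809798594803)/203972122 + 2*sqrt(2759)/121 = 2*sqrt(2759)/121 + I*sqrt(809798594803)/203972122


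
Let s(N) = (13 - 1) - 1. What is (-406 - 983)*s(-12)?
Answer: -15279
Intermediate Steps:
s(N) = 11 (s(N) = 12 - 1 = 11)
(-406 - 983)*s(-12) = (-406 - 983)*11 = -1389*11 = -15279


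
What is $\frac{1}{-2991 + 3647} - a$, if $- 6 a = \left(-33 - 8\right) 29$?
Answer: $- \frac{389989}{1968} \approx -198.17$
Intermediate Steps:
$a = \frac{1189}{6}$ ($a = - \frac{\left(-33 - 8\right) 29}{6} = - \frac{\left(-41\right) 29}{6} = \left(- \frac{1}{6}\right) \left(-1189\right) = \frac{1189}{6} \approx 198.17$)
$\frac{1}{-2991 + 3647} - a = \frac{1}{-2991 + 3647} - \frac{1189}{6} = \frac{1}{656} - \frac{1189}{6} = - \frac{389989}{1968}$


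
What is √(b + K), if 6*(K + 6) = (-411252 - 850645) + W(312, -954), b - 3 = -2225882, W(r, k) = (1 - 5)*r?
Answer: I*√87710730/6 ≈ 1560.9*I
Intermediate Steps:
W(r, k) = -4*r
b = -2225879 (b = 3 - 2225882 = -2225879)
K = -1263181/6 (K = -6 + ((-411252 - 850645) - 4*312)/6 = -6 + (-1261897 - 1248)/6 = -6 + (⅙)*(-1263145) = -6 - 1263145/6 = -1263181/6 ≈ -2.1053e+5)
√(b + K) = √(-2225879 - 1263181/6) = √(-14618455/6) = I*√87710730/6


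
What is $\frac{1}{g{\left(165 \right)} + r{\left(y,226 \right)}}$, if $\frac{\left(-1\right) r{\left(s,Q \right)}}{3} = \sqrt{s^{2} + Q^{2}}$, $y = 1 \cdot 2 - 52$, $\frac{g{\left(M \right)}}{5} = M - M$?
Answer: $- \frac{\sqrt{13394}}{80364} \approx -0.0014401$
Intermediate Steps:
$g{\left(M \right)} = 0$ ($g{\left(M \right)} = 5 \left(M - M\right) = 5 \cdot 0 = 0$)
$y = -50$ ($y = 2 - 52 = -50$)
$r{\left(s,Q \right)} = - 3 \sqrt{Q^{2} + s^{2}}$ ($r{\left(s,Q \right)} = - 3 \sqrt{s^{2} + Q^{2}} = - 3 \sqrt{Q^{2} + s^{2}}$)
$\frac{1}{g{\left(165 \right)} + r{\left(y,226 \right)}} = \frac{1}{0 - 3 \sqrt{226^{2} + \left(-50\right)^{2}}} = \frac{1}{0 - 3 \sqrt{51076 + 2500}} = \frac{1}{0 - 3 \sqrt{53576}} = \frac{1}{0 - 3 \cdot 2 \sqrt{13394}} = \frac{1}{0 - 6 \sqrt{13394}} = \frac{1}{\left(-6\right) \sqrt{13394}} = - \frac{\sqrt{13394}}{80364}$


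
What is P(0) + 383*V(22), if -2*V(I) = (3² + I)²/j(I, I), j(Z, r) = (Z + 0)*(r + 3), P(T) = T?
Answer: -368063/1100 ≈ -334.60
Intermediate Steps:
j(Z, r) = Z*(3 + r)
V(I) = -(9 + I)²/(2*I*(3 + I)) (V(I) = -(3² + I)²/(2*(I*(3 + I))) = -(9 + I)²*1/(I*(3 + I))/2 = -(9 + I)²/(2*I*(3 + I)))
P(0) + 383*V(22) = 0 + 383*(-½*(9 + 22)²/(22*(3 + 22))) = 0 + 383*(-½*1/22*31²/25) = 0 + 383*(-½*1/22*1/25*961) = 0 + 383*(-961/1100) = 0 - 368063/1100 = -368063/1100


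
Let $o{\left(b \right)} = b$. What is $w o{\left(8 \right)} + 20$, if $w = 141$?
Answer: $1148$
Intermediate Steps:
$w o{\left(8 \right)} + 20 = 141 \cdot 8 + 20 = 1128 + 20 = 1148$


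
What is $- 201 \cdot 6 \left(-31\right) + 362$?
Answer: $37748$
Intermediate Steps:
$- 201 \cdot 6 \left(-31\right) + 362 = \left(-201\right) \left(-186\right) + 362 = 37386 + 362 = 37748$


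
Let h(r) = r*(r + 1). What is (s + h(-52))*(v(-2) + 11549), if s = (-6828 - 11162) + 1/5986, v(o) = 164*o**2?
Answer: -1120580923735/5986 ≈ -1.8720e+8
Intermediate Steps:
h(r) = r*(1 + r)
s = -107688139/5986 (s = -17990 + 1/5986 = -107688139/5986 ≈ -17990.)
(s + h(-52))*(v(-2) + 11549) = (-107688139/5986 - 52*(1 - 52))*(164*(-2)**2 + 11549) = (-107688139/5986 - 52*(-51))*(164*4 + 11549) = (-107688139/5986 + 2652)*(656 + 11549) = -91813267/5986*12205 = -1120580923735/5986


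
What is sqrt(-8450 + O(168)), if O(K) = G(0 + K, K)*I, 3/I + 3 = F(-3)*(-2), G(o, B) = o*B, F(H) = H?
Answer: sqrt(19774) ≈ 140.62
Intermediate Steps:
G(o, B) = B*o
I = 1 (I = 3/(-3 - 3*(-2)) = 3/(-3 + 6) = 3/3 = 3*(1/3) = 1)
O(K) = K**2 (O(K) = (K*(0 + K))*1 = (K*K)*1 = K**2*1 = K**2)
sqrt(-8450 + O(168)) = sqrt(-8450 + 168**2) = sqrt(-8450 + 28224) = sqrt(19774)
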